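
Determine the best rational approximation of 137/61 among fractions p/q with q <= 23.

9/4

Expand x = 137/61 as a continued fraction with the Euclidean algorithm:
  137 = 2*61 + 15, so a_0 = 2.
  61 = 4*15 + 1, so a_1 = 4.
  15 = 15*1 + 0, so a_2 = 15.
so x = [2; 4, 15].
Convergents (p_i = a_i*p_{i-1} + p_{i-2}, q_i = a_i*q_{i-1} + q_{i-2} with p_{-2}=0, p_{-1}=1, q_{-2}=1, q_{-1}=0), until the denominator exceeds 23:
  i=0: a_0=2, p_0 = 2*1 + 0 = 2, q_0 = 2*0 + 1 = 1.
  i=1: a_1=4, p_1 = 4*2 + 1 = 9, q_1 = 4*1 + 0 = 4.
  i=2: a_2=15, p_2 = 15*9 + 2 = 137, q_2 = 15*4 + 1 = 61.
q_2 = 61 > 23, so the last convergent with denominator <= 23 is p_1/q_1 = 9/4.
The closest fraction with denominator <= 23 is either p_1/q_1 or the intermediate fraction (k*p_1 + p_0)/(k*q_1 + q_0) with the largest k >= 1 whose denominator stays <= 23; these approach x as k grows, and every other convergent or intermediate fraction in range is farther away.
Largest k: floor((23 - q_0)/q_1) = floor((23 - 1)/4) = 5.
That gives (5*9 + 2)/(5*4 + 1) = 47/21.
Compare the errors: |x - 9/4| = |137*4 - 9*61|/(61*4) = 1/244, and |x - 47/21| = |137*21 - 47*61|/(61*21) = 10/1281.
Cross-multiplying, 1*1281 = 1281 < 2440 = 10*244, so 1/244 is smaller: the convergent 9/4 is closer to x than 47/21.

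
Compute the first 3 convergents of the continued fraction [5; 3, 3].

Using the convergent recurrence p_i = a_i*p_{i-1} + p_{i-2}, q_i = a_i*q_{i-1} + q_{i-2} with p_{-2}=0, p_{-1}=1, q_{-2}=1, q_{-1}=0:
  i=0: a_0=5, p_0 = 5*1 + 0 = 5, q_0 = 5*0 + 1 = 1.
  i=1: a_1=3, p_1 = 3*5 + 1 = 16, q_1 = 3*1 + 0 = 3.
  i=2: a_2=3, p_2 = 3*16 + 5 = 53, q_2 = 3*3 + 1 = 10.

5/1, 16/3, 53/10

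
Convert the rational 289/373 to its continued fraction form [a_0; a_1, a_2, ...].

[0; 1, 3, 2, 3, 1, 2, 3]

Run the Euclidean algorithm on 289 and 373; the successive quotients are the partial quotients a_0, a_1, ... (each step inverts the fractional part left over by the previous one):
  289 = 0*373 + 289, so a_0 = 0.
  373 = 1*289 + 84, so a_1 = 1.
  289 = 3*84 + 37, so a_2 = 3.
  84 = 2*37 + 10, so a_3 = 2.
  37 = 3*10 + 7, so a_4 = 3.
  10 = 1*7 + 3, so a_5 = 1.
  7 = 2*3 + 1, so a_6 = 2.
  3 = 3*1 + 0, so a_7 = 3.
The remainder reaches 0 after 8 divisions, so the expansion has 8 partial quotients, read off in order.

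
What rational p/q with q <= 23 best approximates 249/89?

14/5

Expand x = 249/89 as a continued fraction with the Euclidean algorithm:
  249 = 2*89 + 71, so a_0 = 2.
  89 = 1*71 + 18, so a_1 = 1.
  71 = 3*18 + 17, so a_2 = 3.
  18 = 1*17 + 1, so a_3 = 1.
  17 = 17*1 + 0, so a_4 = 17.
so x = [2; 1, 3, 1, 17].
Convergents (p_i = a_i*p_{i-1} + p_{i-2}, q_i = a_i*q_{i-1} + q_{i-2} with p_{-2}=0, p_{-1}=1, q_{-2}=1, q_{-1}=0), until the denominator exceeds 23:
  i=0: a_0=2, p_0 = 2*1 + 0 = 2, q_0 = 2*0 + 1 = 1.
  i=1: a_1=1, p_1 = 1*2 + 1 = 3, q_1 = 1*1 + 0 = 1.
  i=2: a_2=3, p_2 = 3*3 + 2 = 11, q_2 = 3*1 + 1 = 4.
  i=3: a_3=1, p_3 = 1*11 + 3 = 14, q_3 = 1*4 + 1 = 5.
  i=4: a_4=17, p_4 = 17*14 + 11 = 249, q_4 = 17*5 + 4 = 89.
q_4 = 89 > 23, so the last convergent with denominator <= 23 is p_3/q_3 = 14/5.
The closest fraction with denominator <= 23 is either p_3/q_3 or the intermediate fraction (k*p_3 + p_2)/(k*q_3 + q_2) with the largest k >= 1 whose denominator stays <= 23; these approach x as k grows, and every other convergent or intermediate fraction in range is farther away.
Largest k: floor((23 - q_2)/q_3) = floor((23 - 4)/5) = 3.
That gives (3*14 + 11)/(3*5 + 4) = 53/19.
Compare the errors: |x - 14/5| = |249*5 - 14*89|/(89*5) = 1/445, and |x - 53/19| = |249*19 - 53*89|/(89*19) = 14/1691.
Cross-multiplying, 1*1691 = 1691 < 6230 = 14*445, so 1/445 is smaller: the convergent 14/5 is closer to x than 53/19.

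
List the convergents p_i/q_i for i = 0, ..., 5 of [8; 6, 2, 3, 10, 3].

8/1, 49/6, 106/13, 367/45, 3776/463, 11695/1434

Using the convergent recurrence p_i = a_i*p_{i-1} + p_{i-2}, q_i = a_i*q_{i-1} + q_{i-2} with p_{-2}=0, p_{-1}=1, q_{-2}=1, q_{-1}=0:
  i=0: a_0=8, p_0 = 8*1 + 0 = 8, q_0 = 8*0 + 1 = 1.
  i=1: a_1=6, p_1 = 6*8 + 1 = 49, q_1 = 6*1 + 0 = 6.
  i=2: a_2=2, p_2 = 2*49 + 8 = 106, q_2 = 2*6 + 1 = 13.
  i=3: a_3=3, p_3 = 3*106 + 49 = 367, q_3 = 3*13 + 6 = 45.
  i=4: a_4=10, p_4 = 10*367 + 106 = 3776, q_4 = 10*45 + 13 = 463.
  i=5: a_5=3, p_5 = 3*3776 + 367 = 11695, q_5 = 3*463 + 45 = 1434.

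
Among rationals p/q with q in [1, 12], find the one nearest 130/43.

3/1

Expand x = 130/43 as a continued fraction with the Euclidean algorithm:
  130 = 3*43 + 1, so a_0 = 3.
  43 = 43*1 + 0, so a_1 = 43.
so x = [3; 43].
Convergents (p_i = a_i*p_{i-1} + p_{i-2}, q_i = a_i*q_{i-1} + q_{i-2} with p_{-2}=0, p_{-1}=1, q_{-2}=1, q_{-1}=0), until the denominator exceeds 12:
  i=0: a_0=3, p_0 = 3*1 + 0 = 3, q_0 = 3*0 + 1 = 1.
  i=1: a_1=43, p_1 = 43*3 + 1 = 130, q_1 = 43*1 + 0 = 43.
q_1 = 43 > 12, so the last convergent with denominator <= 12 is p_0/q_0 = 3/1.
The closest fraction with denominator <= 12 is either p_0/q_0 or the intermediate fraction (k*p_0 + p_{-1})/(k*q_0 + q_{-1}) with the largest k >= 1 whose denominator stays <= 12; these approach x as k grows, and every other convergent or intermediate fraction in range is farther away.
Largest k: floor((12 - q_{-1})/q_0) = floor((12 - 0)/1) = 12 (using the seeds p_{-1} = 1, q_{-1} = 0).
That gives (12*3 + 1)/(12*1 + 0) = 37/12.
Compare the errors: |x - 3/1| = |130*1 - 3*43|/(43*1) = 1/43, and |x - 37/12| = |130*12 - 37*43|/(43*12) = 31/516.
Cross-multiplying, 1*516 = 516 < 1333 = 31*43, so 1/43 is smaller: the convergent 3/1 is closer to x than 37/12.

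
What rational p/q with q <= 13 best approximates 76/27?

31/11

Expand x = 76/27 as a continued fraction with the Euclidean algorithm:
  76 = 2*27 + 22, so a_0 = 2.
  27 = 1*22 + 5, so a_1 = 1.
  22 = 4*5 + 2, so a_2 = 4.
  5 = 2*2 + 1, so a_3 = 2.
  2 = 2*1 + 0, so a_4 = 2.
so x = [2; 1, 4, 2, 2].
Convergents (p_i = a_i*p_{i-1} + p_{i-2}, q_i = a_i*q_{i-1} + q_{i-2} with p_{-2}=0, p_{-1}=1, q_{-2}=1, q_{-1}=0), until the denominator exceeds 13:
  i=0: a_0=2, p_0 = 2*1 + 0 = 2, q_0 = 2*0 + 1 = 1.
  i=1: a_1=1, p_1 = 1*2 + 1 = 3, q_1 = 1*1 + 0 = 1.
  i=2: a_2=4, p_2 = 4*3 + 2 = 14, q_2 = 4*1 + 1 = 5.
  i=3: a_3=2, p_3 = 2*14 + 3 = 31, q_3 = 2*5 + 1 = 11.
  i=4: a_4=2, p_4 = 2*31 + 14 = 76, q_4 = 2*11 + 5 = 27.
q_4 = 27 > 13, so the last convergent with denominator <= 13 is p_3/q_3 = 31/11.
The closest fraction with denominator <= 13 is either p_3/q_3 or the intermediate fraction (k*p_3 + p_2)/(k*q_3 + q_2) with the largest k >= 1 whose denominator stays <= 13; these approach x as k grows, and every other convergent or intermediate fraction in range is farther away.
Largest k: floor((13 - q_2)/q_3) = floor((13 - 5)/11) = 0.
Since k = 0, no intermediate fraction beyond p_3/q_3 has denominator <= 13, so the convergent 31/11 is the closest (its error is |76*11 - 31*27|/(27*11) = 1/297).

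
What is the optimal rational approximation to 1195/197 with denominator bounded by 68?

Expand x = 1195/197 as a continued fraction with the Euclidean algorithm:
  1195 = 6*197 + 13, so a_0 = 6.
  197 = 15*13 + 2, so a_1 = 15.
  13 = 6*2 + 1, so a_2 = 6.
  2 = 2*1 + 0, so a_3 = 2.
so x = [6; 15, 6, 2].
Convergents (p_i = a_i*p_{i-1} + p_{i-2}, q_i = a_i*q_{i-1} + q_{i-2} with p_{-2}=0, p_{-1}=1, q_{-2}=1, q_{-1}=0), until the denominator exceeds 68:
  i=0: a_0=6, p_0 = 6*1 + 0 = 6, q_0 = 6*0 + 1 = 1.
  i=1: a_1=15, p_1 = 15*6 + 1 = 91, q_1 = 15*1 + 0 = 15.
  i=2: a_2=6, p_2 = 6*91 + 6 = 552, q_2 = 6*15 + 1 = 91.
q_2 = 91 > 68, so the last convergent with denominator <= 68 is p_1/q_1 = 91/15.
The closest fraction with denominator <= 68 is either p_1/q_1 or the intermediate fraction (k*p_1 + p_0)/(k*q_1 + q_0) with the largest k >= 1 whose denominator stays <= 68; these approach x as k grows, and every other convergent or intermediate fraction in range is farther away.
Largest k: floor((68 - q_0)/q_1) = floor((68 - 1)/15) = 4.
That gives (4*91 + 6)/(4*15 + 1) = 370/61.
Compare the errors: |x - 91/15| = |1195*15 - 91*197|/(197*15) = 2/2955, and |x - 370/61| = |1195*61 - 370*197|/(197*61) = 5/12017.
Cross-multiplying, 5*2955 = 14775 < 24034 = 2*12017, so 5/12017 is smaller: the intermediate fraction 370/61 is closer to x than 91/15.

370/61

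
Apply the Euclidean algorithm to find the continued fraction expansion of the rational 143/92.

Run the Euclidean algorithm on 143 and 92; the successive quotients are the partial quotients a_0, a_1, ... (each step inverts the fractional part left over by the previous one):
  143 = 1*92 + 51, so a_0 = 1.
  92 = 1*51 + 41, so a_1 = 1.
  51 = 1*41 + 10, so a_2 = 1.
  41 = 4*10 + 1, so a_3 = 4.
  10 = 10*1 + 0, so a_4 = 10.
The remainder reaches 0 after 5 divisions, so the expansion has 5 partial quotients, read off in order.

[1; 1, 1, 4, 10]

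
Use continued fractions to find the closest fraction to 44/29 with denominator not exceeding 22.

Expand x = 44/29 as a continued fraction with the Euclidean algorithm:
  44 = 1*29 + 15, so a_0 = 1.
  29 = 1*15 + 14, so a_1 = 1.
  15 = 1*14 + 1, so a_2 = 1.
  14 = 14*1 + 0, so a_3 = 14.
so x = [1; 1, 1, 14].
Convergents (p_i = a_i*p_{i-1} + p_{i-2}, q_i = a_i*q_{i-1} + q_{i-2} with p_{-2}=0, p_{-1}=1, q_{-2}=1, q_{-1}=0), until the denominator exceeds 22:
  i=0: a_0=1, p_0 = 1*1 + 0 = 1, q_0 = 1*0 + 1 = 1.
  i=1: a_1=1, p_1 = 1*1 + 1 = 2, q_1 = 1*1 + 0 = 1.
  i=2: a_2=1, p_2 = 1*2 + 1 = 3, q_2 = 1*1 + 1 = 2.
  i=3: a_3=14, p_3 = 14*3 + 2 = 44, q_3 = 14*2 + 1 = 29.
q_3 = 29 > 22, so the last convergent with denominator <= 22 is p_2/q_2 = 3/2.
The closest fraction with denominator <= 22 is either p_2/q_2 or the intermediate fraction (k*p_2 + p_1)/(k*q_2 + q_1) with the largest k >= 1 whose denominator stays <= 22; these approach x as k grows, and every other convergent or intermediate fraction in range is farther away.
Largest k: floor((22 - q_1)/q_2) = floor((22 - 1)/2) = 10.
That gives (10*3 + 2)/(10*2 + 1) = 32/21.
Compare the errors: |x - 3/2| = |44*2 - 3*29|/(29*2) = 1/58, and |x - 32/21| = |44*21 - 32*29|/(29*21) = 4/609.
Cross-multiplying, 4*58 = 232 < 609 = 1*609, so 4/609 is smaller: the intermediate fraction 32/21 is closer to x than 3/2.

32/21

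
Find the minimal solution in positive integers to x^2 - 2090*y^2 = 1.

First expand sqrt(2090) as a continued fraction. With x_i = (sqrt(2090) + m_i)/d_i and (m_0, d_0) = (0, 1): a_0 = floor(sqrt(2090)) = 45, since 45^2 = 2025 <= 2090 < 2116 = 46^2.
Iterate m_{i+1} = d_i*a_i - m_i, d_{i+1} = (2090 - m_{i+1}^2)/d_i, a_{i+1} = floor((a_0 + m_{i+1})/d_{i+1}):
  m_1 = 1*45 - 0 = 45, d_1 = (2090 - 45^2)/1 = 65/1 = 65, a_1 = floor((45 + 45)/65) = 1.
  m_2 = 65*1 - 45 = 20, d_2 = (2090 - 20^2)/65 = 1690/65 = 26, a_2 = floor((45 + 20)/26) = 2.
  m_3 = 26*2 - 20 = 32, d_3 = (2090 - 32^2)/26 = 1066/26 = 41, a_3 = floor((45 + 32)/41) = 1.
  m_4 = 41*1 - 32 = 9, d_4 = (2090 - 9^2)/41 = 2009/41 = 49, a_4 = floor((45 + 9)/49) = 1.
  m_5 = 49*1 - 9 = 40, d_5 = (2090 - 40^2)/49 = 490/49 = 10, a_5 = floor((45 + 40)/10) = 8.
  m_6 = 10*8 - 40 = 40, d_6 = (2090 - 40^2)/10 = 490/10 = 49, a_6 = floor((45 + 40)/49) = 1.
  m_7 = 49*1 - 40 = 9, d_7 = (2090 - 9^2)/49 = 2009/49 = 41, a_7 = floor((45 + 9)/41) = 1.
  m_8 = 41*1 - 9 = 32, d_8 = (2090 - 32^2)/41 = 1066/41 = 26, a_8 = floor((45 + 32)/26) = 2.
  m_9 = 26*2 - 32 = 20, d_9 = (2090 - 20^2)/26 = 1690/26 = 65, a_9 = floor((45 + 20)/65) = 1.
  m_10 = 65*1 - 20 = 45, d_10 = (2090 - 45^2)/65 = 65/65 = 1, a_10 = floor((45 + 45)/1) = 90.
  m_11 = 1*90 - 45 = 45, d_11 = (2090 - 45^2)/1 = 65/1 = 65: (m_11, d_11) = (m_1, d_1) = (45, 65), so from here the quotients repeat a_1, ..., a_10; the period length is 10.
So sqrt(2090) = [45; (1, 2, 1, 1, 8, 1, 1, 2, 1, 90)] with period length k = 10.
k is even, so the fundamental solution of x^2 - 2090y^2 = 1 is (p_{k-1}, q_{k-1}) = (p_9, q_9); compute convergents through index 9.
Convergents (p_i = a_i*p_{i-1} + p_{i-2}, q_i = a_i*q_{i-1} + q_{i-2} with p_{-2}=0, p_{-1}=1, q_{-2}=1, q_{-1}=0):
  i=0: a_0=45, p_0 = 45*1 + 0 = 45, q_0 = 45*0 + 1 = 1.
  i=1: a_1=1, p_1 = 1*45 + 1 = 46, q_1 = 1*1 + 0 = 1.
  i=2: a_2=2, p_2 = 2*46 + 45 = 137, q_2 = 2*1 + 1 = 3.
  i=3: a_3=1, p_3 = 1*137 + 46 = 183, q_3 = 1*3 + 1 = 4.
  i=4: a_4=1, p_4 = 1*183 + 137 = 320, q_4 = 1*4 + 3 = 7.
  i=5: a_5=8, p_5 = 8*320 + 183 = 2743, q_5 = 8*7 + 4 = 60.
  i=6: a_6=1, p_6 = 1*2743 + 320 = 3063, q_6 = 1*60 + 7 = 67.
  i=7: a_7=1, p_7 = 1*3063 + 2743 = 5806, q_7 = 1*67 + 60 = 127.
  i=8: a_8=2, p_8 = 2*5806 + 3063 = 14675, q_8 = 2*127 + 67 = 321.
  i=9: a_9=1, p_9 = 1*14675 + 5806 = 20481, q_9 = 1*321 + 127 = 448.
Check: 20481^2 - 2090*448^2 = 419471361 - 419471360 = 1, so (x, y) = (20481, 448) solves the equation, and by the theorem it is the least positive solution.

(x, y) = (20481, 448)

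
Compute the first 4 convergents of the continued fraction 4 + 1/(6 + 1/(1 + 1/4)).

4/1, 25/6, 29/7, 141/34

Using the convergent recurrence p_i = a_i*p_{i-1} + p_{i-2}, q_i = a_i*q_{i-1} + q_{i-2} with p_{-2}=0, p_{-1}=1, q_{-2}=1, q_{-1}=0:
  i=0: a_0=4, p_0 = 4*1 + 0 = 4, q_0 = 4*0 + 1 = 1.
  i=1: a_1=6, p_1 = 6*4 + 1 = 25, q_1 = 6*1 + 0 = 6.
  i=2: a_2=1, p_2 = 1*25 + 4 = 29, q_2 = 1*6 + 1 = 7.
  i=3: a_3=4, p_3 = 4*29 + 25 = 141, q_3 = 4*7 + 6 = 34.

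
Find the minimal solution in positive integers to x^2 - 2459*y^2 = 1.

(x, y) = (710650, 14331)

First expand sqrt(2459) as a continued fraction. With x_i = (sqrt(2459) + m_i)/d_i and (m_0, d_0) = (0, 1): a_0 = floor(sqrt(2459)) = 49, since 49^2 = 2401 <= 2459 < 2500 = 50^2.
Iterate m_{i+1} = d_i*a_i - m_i, d_{i+1} = (2459 - m_{i+1}^2)/d_i, a_{i+1} = floor((a_0 + m_{i+1})/d_{i+1}):
  m_1 = 1*49 - 0 = 49, d_1 = (2459 - 49^2)/1 = 58/1 = 58, a_1 = floor((49 + 49)/58) = 1.
  m_2 = 58*1 - 49 = 9, d_2 = (2459 - 9^2)/58 = 2378/58 = 41, a_2 = floor((49 + 9)/41) = 1.
  m_3 = 41*1 - 9 = 32, d_3 = (2459 - 32^2)/41 = 1435/41 = 35, a_3 = floor((49 + 32)/35) = 2.
  m_4 = 35*2 - 32 = 38, d_4 = (2459 - 38^2)/35 = 1015/35 = 29, a_4 = floor((49 + 38)/29) = 3.
  m_5 = 29*3 - 38 = 49, d_5 = (2459 - 49^2)/29 = 58/29 = 2, a_5 = floor((49 + 49)/2) = 49.
  m_6 = 2*49 - 49 = 49, d_6 = (2459 - 49^2)/2 = 58/2 = 29, a_6 = floor((49 + 49)/29) = 3.
  m_7 = 29*3 - 49 = 38, d_7 = (2459 - 38^2)/29 = 1015/29 = 35, a_7 = floor((49 + 38)/35) = 2.
  m_8 = 35*2 - 38 = 32, d_8 = (2459 - 32^2)/35 = 1435/35 = 41, a_8 = floor((49 + 32)/41) = 1.
  m_9 = 41*1 - 32 = 9, d_9 = (2459 - 9^2)/41 = 2378/41 = 58, a_9 = floor((49 + 9)/58) = 1.
  m_10 = 58*1 - 9 = 49, d_10 = (2459 - 49^2)/58 = 58/58 = 1, a_10 = floor((49 + 49)/1) = 98.
  m_11 = 1*98 - 49 = 49, d_11 = (2459 - 49^2)/1 = 58/1 = 58: (m_11, d_11) = (m_1, d_1) = (49, 58), so from here the quotients repeat a_1, ..., a_10; the period length is 10.
So sqrt(2459) = [49; (1, 1, 2, 3, 49, 3, 2, 1, 1, 98)] with period length k = 10.
k is even, so the fundamental solution of x^2 - 2459y^2 = 1 is (p_{k-1}, q_{k-1}) = (p_9, q_9); compute convergents through index 9.
Convergents (p_i = a_i*p_{i-1} + p_{i-2}, q_i = a_i*q_{i-1} + q_{i-2} with p_{-2}=0, p_{-1}=1, q_{-2}=1, q_{-1}=0):
  i=0: a_0=49, p_0 = 49*1 + 0 = 49, q_0 = 49*0 + 1 = 1.
  i=1: a_1=1, p_1 = 1*49 + 1 = 50, q_1 = 1*1 + 0 = 1.
  i=2: a_2=1, p_2 = 1*50 + 49 = 99, q_2 = 1*1 + 1 = 2.
  i=3: a_3=2, p_3 = 2*99 + 50 = 248, q_3 = 2*2 + 1 = 5.
  i=4: a_4=3, p_4 = 3*248 + 99 = 843, q_4 = 3*5 + 2 = 17.
  i=5: a_5=49, p_5 = 49*843 + 248 = 41555, q_5 = 49*17 + 5 = 838.
  i=6: a_6=3, p_6 = 3*41555 + 843 = 125508, q_6 = 3*838 + 17 = 2531.
  i=7: a_7=2, p_7 = 2*125508 + 41555 = 292571, q_7 = 2*2531 + 838 = 5900.
  i=8: a_8=1, p_8 = 1*292571 + 125508 = 418079, q_8 = 1*5900 + 2531 = 8431.
  i=9: a_9=1, p_9 = 1*418079 + 292571 = 710650, q_9 = 1*8431 + 5900 = 14331.
Check: 710650^2 - 2459*14331^2 = 505023422500 - 505023422499 = 1, so (x, y) = (710650, 14331) solves the equation, and by the theorem it is the least positive solution.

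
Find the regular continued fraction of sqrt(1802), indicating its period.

[42; (2, 4, 2, 84)]

Write x_i = (sqrt(1802) + m_i)/d_i with (m_0, d_0) = (0, 1). a_0 = floor(sqrt(1802)) = 42, since 42^2 = 1764 <= 1802 < 1849 = 43^2.
Iterate m_{i+1} = d_i*a_i - m_i, d_{i+1} = (1802 - m_{i+1}^2)/d_i, a_{i+1} = floor((a_0 + m_{i+1})/d_{i+1}):
  m_1 = 1*42 - 0 = 42, d_1 = (1802 - 42^2)/1 = 38/1 = 38, a_1 = floor((42 + 42)/38) = 2.
  m_2 = 38*2 - 42 = 34, d_2 = (1802 - 34^2)/38 = 646/38 = 17, a_2 = floor((42 + 34)/17) = 4.
  m_3 = 17*4 - 34 = 34, d_3 = (1802 - 34^2)/17 = 646/17 = 38, a_3 = floor((42 + 34)/38) = 2.
  m_4 = 38*2 - 34 = 42, d_4 = (1802 - 42^2)/38 = 38/38 = 1, a_4 = floor((42 + 42)/1) = 84.
  m_5 = 1*84 - 42 = 42, d_5 = (1802 - 42^2)/1 = 38/1 = 38: (m_5, d_5) = (m_1, d_1) = (42, 38), so from here the quotients repeat a_1, ..., a_4; the period length is 4.
Hence the expansion of sqrt(1802) is a_0 = 42 followed by the repeating block 2, 4, 2, 84 (period 4).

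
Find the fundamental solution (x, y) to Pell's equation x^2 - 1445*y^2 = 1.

(x, y) = (2889, 76)

First expand sqrt(1445) as a continued fraction. With x_i = (sqrt(1445) + m_i)/d_i and (m_0, d_0) = (0, 1): a_0 = floor(sqrt(1445)) = 38, since 38^2 = 1444 <= 1445 < 1521 = 39^2.
Iterate m_{i+1} = d_i*a_i - m_i, d_{i+1} = (1445 - m_{i+1}^2)/d_i, a_{i+1} = floor((a_0 + m_{i+1})/d_{i+1}):
  m_1 = 1*38 - 0 = 38, d_1 = (1445 - 38^2)/1 = 1/1 = 1, a_1 = floor((38 + 38)/1) = 76.
  m_2 = 1*76 - 38 = 38, d_2 = (1445 - 38^2)/1 = 1/1 = 1: (m_2, d_2) = (m_1, d_1) = (38, 1), so from here the quotient a_1 repeats; the period length is 1.
So sqrt(1445) = [38; (76)] with period length k = 1.
k is odd, so (p_{k-1}, q_{k-1}) only solves x^2 - 1445y^2 = -1 and the fundamental solution of x^2 - 1445y^2 = 1 is (p_{2k-1}, q_{2k-1}) = (p_1, q_1); compute convergents through index 1, running through the period twice.
Convergents (p_i = a_i*p_{i-1} + p_{i-2}, q_i = a_i*q_{i-1} + q_{i-2} with p_{-2}=0, p_{-1}=1, q_{-2}=1, q_{-1}=0):
  i=0: a_0=38, p_0 = 38*1 + 0 = 38, q_0 = 38*0 + 1 = 1.
  i=1: a_1=76, p_1 = 76*38 + 1 = 2889, q_1 = 76*1 + 0 = 76.
Indeed p_0^2 - 1445*q_0^2 = 1444 - 1445 = -1, not +1.
Check: 2889^2 - 1445*76^2 = 8346321 - 8346320 = 1, so (x, y) = (2889, 76) solves the equation, and by the theorem it is the least positive solution.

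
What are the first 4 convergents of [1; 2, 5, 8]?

Using the convergent recurrence p_i = a_i*p_{i-1} + p_{i-2}, q_i = a_i*q_{i-1} + q_{i-2} with p_{-2}=0, p_{-1}=1, q_{-2}=1, q_{-1}=0:
  i=0: a_0=1, p_0 = 1*1 + 0 = 1, q_0 = 1*0 + 1 = 1.
  i=1: a_1=2, p_1 = 2*1 + 1 = 3, q_1 = 2*1 + 0 = 2.
  i=2: a_2=5, p_2 = 5*3 + 1 = 16, q_2 = 5*2 + 1 = 11.
  i=3: a_3=8, p_3 = 8*16 + 3 = 131, q_3 = 8*11 + 2 = 90.

1/1, 3/2, 16/11, 131/90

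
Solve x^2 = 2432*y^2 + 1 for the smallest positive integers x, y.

First expand sqrt(2432) as a continued fraction. With x_i = (sqrt(2432) + m_i)/d_i and (m_0, d_0) = (0, 1): a_0 = floor(sqrt(2432)) = 49, since 49^2 = 2401 <= 2432 < 2500 = 50^2.
Iterate m_{i+1} = d_i*a_i - m_i, d_{i+1} = (2432 - m_{i+1}^2)/d_i, a_{i+1} = floor((a_0 + m_{i+1})/d_{i+1}):
  m_1 = 1*49 - 0 = 49, d_1 = (2432 - 49^2)/1 = 31/1 = 31, a_1 = floor((49 + 49)/31) = 3.
  m_2 = 31*3 - 49 = 44, d_2 = (2432 - 44^2)/31 = 496/31 = 16, a_2 = floor((49 + 44)/16) = 5.
  m_3 = 16*5 - 44 = 36, d_3 = (2432 - 36^2)/16 = 1136/16 = 71, a_3 = floor((49 + 36)/71) = 1.
  m_4 = 71*1 - 36 = 35, d_4 = (2432 - 35^2)/71 = 1207/71 = 17, a_4 = floor((49 + 35)/17) = 4.
  m_5 = 17*4 - 35 = 33, d_5 = (2432 - 33^2)/17 = 1343/17 = 79, a_5 = floor((49 + 33)/79) = 1.
  m_6 = 79*1 - 33 = 46, d_6 = (2432 - 46^2)/79 = 316/79 = 4, a_6 = floor((49 + 46)/4) = 23.
  m_7 = 4*23 - 46 = 46, d_7 = (2432 - 46^2)/4 = 316/4 = 79, a_7 = floor((49 + 46)/79) = 1.
  m_8 = 79*1 - 46 = 33, d_8 = (2432 - 33^2)/79 = 1343/79 = 17, a_8 = floor((49 + 33)/17) = 4.
  m_9 = 17*4 - 33 = 35, d_9 = (2432 - 35^2)/17 = 1207/17 = 71, a_9 = floor((49 + 35)/71) = 1.
  m_10 = 71*1 - 35 = 36, d_10 = (2432 - 36^2)/71 = 1136/71 = 16, a_10 = floor((49 + 36)/16) = 5.
  m_11 = 16*5 - 36 = 44, d_11 = (2432 - 44^2)/16 = 496/16 = 31, a_11 = floor((49 + 44)/31) = 3.
  m_12 = 31*3 - 44 = 49, d_12 = (2432 - 49^2)/31 = 31/31 = 1, a_12 = floor((49 + 49)/1) = 98.
  m_13 = 1*98 - 49 = 49, d_13 = (2432 - 49^2)/1 = 31/1 = 31: (m_13, d_13) = (m_1, d_1) = (49, 31), so from here the quotients repeat a_1, ..., a_12; the period length is 12.
So sqrt(2432) = [49; (3, 5, 1, 4, 1, 23, 1, 4, 1, 5, 3, 98)] with period length k = 12.
k is even, so the fundamental solution of x^2 - 2432y^2 = 1 is (p_{k-1}, q_{k-1}) = (p_11, q_11); compute convergents through index 11.
Convergents (p_i = a_i*p_{i-1} + p_{i-2}, q_i = a_i*q_{i-1} + q_{i-2} with p_{-2}=0, p_{-1}=1, q_{-2}=1, q_{-1}=0):
  i=0: a_0=49, p_0 = 49*1 + 0 = 49, q_0 = 49*0 + 1 = 1.
  i=1: a_1=3, p_1 = 3*49 + 1 = 148, q_1 = 3*1 + 0 = 3.
  i=2: a_2=5, p_2 = 5*148 + 49 = 789, q_2 = 5*3 + 1 = 16.
  i=3: a_3=1, p_3 = 1*789 + 148 = 937, q_3 = 1*16 + 3 = 19.
  i=4: a_4=4, p_4 = 4*937 + 789 = 4537, q_4 = 4*19 + 16 = 92.
  i=5: a_5=1, p_5 = 1*4537 + 937 = 5474, q_5 = 1*92 + 19 = 111.
  i=6: a_6=23, p_6 = 23*5474 + 4537 = 130439, q_6 = 23*111 + 92 = 2645.
  i=7: a_7=1, p_7 = 1*130439 + 5474 = 135913, q_7 = 1*2645 + 111 = 2756.
  i=8: a_8=4, p_8 = 4*135913 + 130439 = 674091, q_8 = 4*2756 + 2645 = 13669.
  i=9: a_9=1, p_9 = 1*674091 + 135913 = 810004, q_9 = 1*13669 + 2756 = 16425.
  i=10: a_10=5, p_10 = 5*810004 + 674091 = 4724111, q_10 = 5*16425 + 13669 = 95794.
  i=11: a_11=3, p_11 = 3*4724111 + 810004 = 14982337, q_11 = 3*95794 + 16425 = 303807.
Check: 14982337^2 - 2432*303807^2 = 224470421981569 - 224470421981568 = 1, so (x, y) = (14982337, 303807) solves the equation, and by the theorem it is the least positive solution.

(x, y) = (14982337, 303807)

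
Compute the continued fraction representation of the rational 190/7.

[27; 7]

Run the Euclidean algorithm on 190 and 7; the successive quotients are the partial quotients a_0, a_1, ... (each step inverts the fractional part left over by the previous one):
  190 = 27*7 + 1, so a_0 = 27.
  7 = 7*1 + 0, so a_1 = 7.
The remainder reaches 0 after 2 divisions, so the expansion has 2 partial quotients, read off in order.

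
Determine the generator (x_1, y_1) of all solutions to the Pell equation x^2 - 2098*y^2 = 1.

First expand sqrt(2098) as a continued fraction. With x_i = (sqrt(2098) + m_i)/d_i and (m_0, d_0) = (0, 1): a_0 = floor(sqrt(2098)) = 45, since 45^2 = 2025 <= 2098 < 2116 = 46^2.
Iterate m_{i+1} = d_i*a_i - m_i, d_{i+1} = (2098 - m_{i+1}^2)/d_i, a_{i+1} = floor((a_0 + m_{i+1})/d_{i+1}):
  m_1 = 1*45 - 0 = 45, d_1 = (2098 - 45^2)/1 = 73/1 = 73, a_1 = floor((45 + 45)/73) = 1.
  m_2 = 73*1 - 45 = 28, d_2 = (2098 - 28^2)/73 = 1314/73 = 18, a_2 = floor((45 + 28)/18) = 4.
  m_3 = 18*4 - 28 = 44, d_3 = (2098 - 44^2)/18 = 162/18 = 9, a_3 = floor((45 + 44)/9) = 9.
  m_4 = 9*9 - 44 = 37, d_4 = (2098 - 37^2)/9 = 729/9 = 81, a_4 = floor((45 + 37)/81) = 1.
  m_5 = 81*1 - 37 = 44, d_5 = (2098 - 44^2)/81 = 162/81 = 2, a_5 = floor((45 + 44)/2) = 44.
  m_6 = 2*44 - 44 = 44, d_6 = (2098 - 44^2)/2 = 162/2 = 81, a_6 = floor((45 + 44)/81) = 1.
  m_7 = 81*1 - 44 = 37, d_7 = (2098 - 37^2)/81 = 729/81 = 9, a_7 = floor((45 + 37)/9) = 9.
  m_8 = 9*9 - 37 = 44, d_8 = (2098 - 44^2)/9 = 162/9 = 18, a_8 = floor((45 + 44)/18) = 4.
  m_9 = 18*4 - 44 = 28, d_9 = (2098 - 28^2)/18 = 1314/18 = 73, a_9 = floor((45 + 28)/73) = 1.
  m_10 = 73*1 - 28 = 45, d_10 = (2098 - 45^2)/73 = 73/73 = 1, a_10 = floor((45 + 45)/1) = 90.
  m_11 = 1*90 - 45 = 45, d_11 = (2098 - 45^2)/1 = 73/1 = 73: (m_11, d_11) = (m_1, d_1) = (45, 73), so from here the quotients repeat a_1, ..., a_10; the period length is 10.
So sqrt(2098) = [45; (1, 4, 9, 1, 44, 1, 9, 4, 1, 90)] with period length k = 10.
k is even, so the fundamental solution of x^2 - 2098y^2 = 1 is (p_{k-1}, q_{k-1}) = (p_9, q_9); compute convergents through index 9.
Convergents (p_i = a_i*p_{i-1} + p_{i-2}, q_i = a_i*q_{i-1} + q_{i-2} with p_{-2}=0, p_{-1}=1, q_{-2}=1, q_{-1}=0):
  i=0: a_0=45, p_0 = 45*1 + 0 = 45, q_0 = 45*0 + 1 = 1.
  i=1: a_1=1, p_1 = 1*45 + 1 = 46, q_1 = 1*1 + 0 = 1.
  i=2: a_2=4, p_2 = 4*46 + 45 = 229, q_2 = 4*1 + 1 = 5.
  i=3: a_3=9, p_3 = 9*229 + 46 = 2107, q_3 = 9*5 + 1 = 46.
  i=4: a_4=1, p_4 = 1*2107 + 229 = 2336, q_4 = 1*46 + 5 = 51.
  i=5: a_5=44, p_5 = 44*2336 + 2107 = 104891, q_5 = 44*51 + 46 = 2290.
  i=6: a_6=1, p_6 = 1*104891 + 2336 = 107227, q_6 = 1*2290 + 51 = 2341.
  i=7: a_7=9, p_7 = 9*107227 + 104891 = 1069934, q_7 = 9*2341 + 2290 = 23359.
  i=8: a_8=4, p_8 = 4*1069934 + 107227 = 4386963, q_8 = 4*23359 + 2341 = 95777.
  i=9: a_9=1, p_9 = 1*4386963 + 1069934 = 5456897, q_9 = 1*95777 + 23359 = 119136.
Check: 5456897^2 - 2098*119136^2 = 29777724868609 - 29777724868608 = 1, so (x, y) = (5456897, 119136) solves the equation, and by the theorem it is the least positive solution.

(x, y) = (5456897, 119136)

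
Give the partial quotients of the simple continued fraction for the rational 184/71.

[2; 1, 1, 2, 4, 3]

Run the Euclidean algorithm on 184 and 71; the successive quotients are the partial quotients a_0, a_1, ... (each step inverts the fractional part left over by the previous one):
  184 = 2*71 + 42, so a_0 = 2.
  71 = 1*42 + 29, so a_1 = 1.
  42 = 1*29 + 13, so a_2 = 1.
  29 = 2*13 + 3, so a_3 = 2.
  13 = 4*3 + 1, so a_4 = 4.
  3 = 3*1 + 0, so a_5 = 3.
The remainder reaches 0 after 6 divisions, so the expansion has 6 partial quotients, read off in order.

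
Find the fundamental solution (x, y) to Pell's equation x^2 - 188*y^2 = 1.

(x, y) = (4607, 336)

First expand sqrt(188) as a continued fraction. With x_i = (sqrt(188) + m_i)/d_i and (m_0, d_0) = (0, 1): a_0 = floor(sqrt(188)) = 13, since 13^2 = 169 <= 188 < 196 = 14^2.
Iterate m_{i+1} = d_i*a_i - m_i, d_{i+1} = (188 - m_{i+1}^2)/d_i, a_{i+1} = floor((a_0 + m_{i+1})/d_{i+1}):
  m_1 = 1*13 - 0 = 13, d_1 = (188 - 13^2)/1 = 19/1 = 19, a_1 = floor((13 + 13)/19) = 1.
  m_2 = 19*1 - 13 = 6, d_2 = (188 - 6^2)/19 = 152/19 = 8, a_2 = floor((13 + 6)/8) = 2.
  m_3 = 8*2 - 6 = 10, d_3 = (188 - 10^2)/8 = 88/8 = 11, a_3 = floor((13 + 10)/11) = 2.
  m_4 = 11*2 - 10 = 12, d_4 = (188 - 12^2)/11 = 44/11 = 4, a_4 = floor((13 + 12)/4) = 6.
  m_5 = 4*6 - 12 = 12, d_5 = (188 - 12^2)/4 = 44/4 = 11, a_5 = floor((13 + 12)/11) = 2.
  m_6 = 11*2 - 12 = 10, d_6 = (188 - 10^2)/11 = 88/11 = 8, a_6 = floor((13 + 10)/8) = 2.
  m_7 = 8*2 - 10 = 6, d_7 = (188 - 6^2)/8 = 152/8 = 19, a_7 = floor((13 + 6)/19) = 1.
  m_8 = 19*1 - 6 = 13, d_8 = (188 - 13^2)/19 = 19/19 = 1, a_8 = floor((13 + 13)/1) = 26.
  m_9 = 1*26 - 13 = 13, d_9 = (188 - 13^2)/1 = 19/1 = 19: (m_9, d_9) = (m_1, d_1) = (13, 19), so from here the quotients repeat a_1, ..., a_8; the period length is 8.
So sqrt(188) = [13; (1, 2, 2, 6, 2, 2, 1, 26)] with period length k = 8.
k is even, so the fundamental solution of x^2 - 188y^2 = 1 is (p_{k-1}, q_{k-1}) = (p_7, q_7); compute convergents through index 7.
Convergents (p_i = a_i*p_{i-1} + p_{i-2}, q_i = a_i*q_{i-1} + q_{i-2} with p_{-2}=0, p_{-1}=1, q_{-2}=1, q_{-1}=0):
  i=0: a_0=13, p_0 = 13*1 + 0 = 13, q_0 = 13*0 + 1 = 1.
  i=1: a_1=1, p_1 = 1*13 + 1 = 14, q_1 = 1*1 + 0 = 1.
  i=2: a_2=2, p_2 = 2*14 + 13 = 41, q_2 = 2*1 + 1 = 3.
  i=3: a_3=2, p_3 = 2*41 + 14 = 96, q_3 = 2*3 + 1 = 7.
  i=4: a_4=6, p_4 = 6*96 + 41 = 617, q_4 = 6*7 + 3 = 45.
  i=5: a_5=2, p_5 = 2*617 + 96 = 1330, q_5 = 2*45 + 7 = 97.
  i=6: a_6=2, p_6 = 2*1330 + 617 = 3277, q_6 = 2*97 + 45 = 239.
  i=7: a_7=1, p_7 = 1*3277 + 1330 = 4607, q_7 = 1*239 + 97 = 336.
Check: 4607^2 - 188*336^2 = 21224449 - 21224448 = 1, so (x, y) = (4607, 336) solves the equation, and by the theorem it is the least positive solution.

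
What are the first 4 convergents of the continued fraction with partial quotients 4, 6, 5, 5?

Using the convergent recurrence p_i = a_i*p_{i-1} + p_{i-2}, q_i = a_i*q_{i-1} + q_{i-2} with p_{-2}=0, p_{-1}=1, q_{-2}=1, q_{-1}=0:
  i=0: a_0=4, p_0 = 4*1 + 0 = 4, q_0 = 4*0 + 1 = 1.
  i=1: a_1=6, p_1 = 6*4 + 1 = 25, q_1 = 6*1 + 0 = 6.
  i=2: a_2=5, p_2 = 5*25 + 4 = 129, q_2 = 5*6 + 1 = 31.
  i=3: a_3=5, p_3 = 5*129 + 25 = 670, q_3 = 5*31 + 6 = 161.

4/1, 25/6, 129/31, 670/161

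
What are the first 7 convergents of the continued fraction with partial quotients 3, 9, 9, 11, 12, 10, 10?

3/1, 28/9, 255/82, 2833/911, 34251/11014, 345343/111051, 3487681/1121524

Using the convergent recurrence p_i = a_i*p_{i-1} + p_{i-2}, q_i = a_i*q_{i-1} + q_{i-2} with p_{-2}=0, p_{-1}=1, q_{-2}=1, q_{-1}=0:
  i=0: a_0=3, p_0 = 3*1 + 0 = 3, q_0 = 3*0 + 1 = 1.
  i=1: a_1=9, p_1 = 9*3 + 1 = 28, q_1 = 9*1 + 0 = 9.
  i=2: a_2=9, p_2 = 9*28 + 3 = 255, q_2 = 9*9 + 1 = 82.
  i=3: a_3=11, p_3 = 11*255 + 28 = 2833, q_3 = 11*82 + 9 = 911.
  i=4: a_4=12, p_4 = 12*2833 + 255 = 34251, q_4 = 12*911 + 82 = 11014.
  i=5: a_5=10, p_5 = 10*34251 + 2833 = 345343, q_5 = 10*11014 + 911 = 111051.
  i=6: a_6=10, p_6 = 10*345343 + 34251 = 3487681, q_6 = 10*111051 + 11014 = 1121524.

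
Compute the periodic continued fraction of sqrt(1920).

Write x_i = (sqrt(1920) + m_i)/d_i with (m_0, d_0) = (0, 1). a_0 = floor(sqrt(1920)) = 43, since 43^2 = 1849 <= 1920 < 1936 = 44^2.
Iterate m_{i+1} = d_i*a_i - m_i, d_{i+1} = (1920 - m_{i+1}^2)/d_i, a_{i+1} = floor((a_0 + m_{i+1})/d_{i+1}):
  m_1 = 1*43 - 0 = 43, d_1 = (1920 - 43^2)/1 = 71/1 = 71, a_1 = floor((43 + 43)/71) = 1.
  m_2 = 71*1 - 43 = 28, d_2 = (1920 - 28^2)/71 = 1136/71 = 16, a_2 = floor((43 + 28)/16) = 4.
  m_3 = 16*4 - 28 = 36, d_3 = (1920 - 36^2)/16 = 624/16 = 39, a_3 = floor((43 + 36)/39) = 2.
  m_4 = 39*2 - 36 = 42, d_4 = (1920 - 42^2)/39 = 156/39 = 4, a_4 = floor((43 + 42)/4) = 21.
  m_5 = 4*21 - 42 = 42, d_5 = (1920 - 42^2)/4 = 156/4 = 39, a_5 = floor((43 + 42)/39) = 2.
  m_6 = 39*2 - 42 = 36, d_6 = (1920 - 36^2)/39 = 624/39 = 16, a_6 = floor((43 + 36)/16) = 4.
  m_7 = 16*4 - 36 = 28, d_7 = (1920 - 28^2)/16 = 1136/16 = 71, a_7 = floor((43 + 28)/71) = 1.
  m_8 = 71*1 - 28 = 43, d_8 = (1920 - 43^2)/71 = 71/71 = 1, a_8 = floor((43 + 43)/1) = 86.
  m_9 = 1*86 - 43 = 43, d_9 = (1920 - 43^2)/1 = 71/1 = 71: (m_9, d_9) = (m_1, d_1) = (43, 71), so from here the quotients repeat a_1, ..., a_8; the period length is 8.
Hence the expansion of sqrt(1920) is a_0 = 43 followed by the repeating block 1, 4, 2, 21, 2, 4, 1, 86 (period 8).

[43; (1, 4, 2, 21, 2, 4, 1, 86)]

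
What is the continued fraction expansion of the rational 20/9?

[2; 4, 2]

Run the Euclidean algorithm on 20 and 9; the successive quotients are the partial quotients a_0, a_1, ... (each step inverts the fractional part left over by the previous one):
  20 = 2*9 + 2, so a_0 = 2.
  9 = 4*2 + 1, so a_1 = 4.
  2 = 2*1 + 0, so a_2 = 2.
The remainder reaches 0 after 3 divisions, so the expansion has 3 partial quotients, read off in order.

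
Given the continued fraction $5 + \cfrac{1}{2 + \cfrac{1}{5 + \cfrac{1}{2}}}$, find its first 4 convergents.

Using the convergent recurrence p_i = a_i*p_{i-1} + p_{i-2}, q_i = a_i*q_{i-1} + q_{i-2} with p_{-2}=0, p_{-1}=1, q_{-2}=1, q_{-1}=0:
  i=0: a_0=5, p_0 = 5*1 + 0 = 5, q_0 = 5*0 + 1 = 1.
  i=1: a_1=2, p_1 = 2*5 + 1 = 11, q_1 = 2*1 + 0 = 2.
  i=2: a_2=5, p_2 = 5*11 + 5 = 60, q_2 = 5*2 + 1 = 11.
  i=3: a_3=2, p_3 = 2*60 + 11 = 131, q_3 = 2*11 + 2 = 24.

5/1, 11/2, 60/11, 131/24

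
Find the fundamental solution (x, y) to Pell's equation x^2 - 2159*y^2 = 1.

(x, y) = (28576, 615)

First expand sqrt(2159) as a continued fraction. With x_i = (sqrt(2159) + m_i)/d_i and (m_0, d_0) = (0, 1): a_0 = floor(sqrt(2159)) = 46, since 46^2 = 2116 <= 2159 < 2209 = 47^2.
Iterate m_{i+1} = d_i*a_i - m_i, d_{i+1} = (2159 - m_{i+1}^2)/d_i, a_{i+1} = floor((a_0 + m_{i+1})/d_{i+1}):
  m_1 = 1*46 - 0 = 46, d_1 = (2159 - 46^2)/1 = 43/1 = 43, a_1 = floor((46 + 46)/43) = 2.
  m_2 = 43*2 - 46 = 40, d_2 = (2159 - 40^2)/43 = 559/43 = 13, a_2 = floor((46 + 40)/13) = 6.
  m_3 = 13*6 - 40 = 38, d_3 = (2159 - 38^2)/13 = 715/13 = 55, a_3 = floor((46 + 38)/55) = 1.
  m_4 = 55*1 - 38 = 17, d_4 = (2159 - 17^2)/55 = 1870/55 = 34, a_4 = floor((46 + 17)/34) = 1.
  m_5 = 34*1 - 17 = 17, d_5 = (2159 - 17^2)/34 = 1870/34 = 55, a_5 = floor((46 + 17)/55) = 1.
  m_6 = 55*1 - 17 = 38, d_6 = (2159 - 38^2)/55 = 715/55 = 13, a_6 = floor((46 + 38)/13) = 6.
  m_7 = 13*6 - 38 = 40, d_7 = (2159 - 40^2)/13 = 559/13 = 43, a_7 = floor((46 + 40)/43) = 2.
  m_8 = 43*2 - 40 = 46, d_8 = (2159 - 46^2)/43 = 43/43 = 1, a_8 = floor((46 + 46)/1) = 92.
  m_9 = 1*92 - 46 = 46, d_9 = (2159 - 46^2)/1 = 43/1 = 43: (m_9, d_9) = (m_1, d_1) = (46, 43), so from here the quotients repeat a_1, ..., a_8; the period length is 8.
So sqrt(2159) = [46; (2, 6, 1, 1, 1, 6, 2, 92)] with period length k = 8.
k is even, so the fundamental solution of x^2 - 2159y^2 = 1 is (p_{k-1}, q_{k-1}) = (p_7, q_7); compute convergents through index 7.
Convergents (p_i = a_i*p_{i-1} + p_{i-2}, q_i = a_i*q_{i-1} + q_{i-2} with p_{-2}=0, p_{-1}=1, q_{-2}=1, q_{-1}=0):
  i=0: a_0=46, p_0 = 46*1 + 0 = 46, q_0 = 46*0 + 1 = 1.
  i=1: a_1=2, p_1 = 2*46 + 1 = 93, q_1 = 2*1 + 0 = 2.
  i=2: a_2=6, p_2 = 6*93 + 46 = 604, q_2 = 6*2 + 1 = 13.
  i=3: a_3=1, p_3 = 1*604 + 93 = 697, q_3 = 1*13 + 2 = 15.
  i=4: a_4=1, p_4 = 1*697 + 604 = 1301, q_4 = 1*15 + 13 = 28.
  i=5: a_5=1, p_5 = 1*1301 + 697 = 1998, q_5 = 1*28 + 15 = 43.
  i=6: a_6=6, p_6 = 6*1998 + 1301 = 13289, q_6 = 6*43 + 28 = 286.
  i=7: a_7=2, p_7 = 2*13289 + 1998 = 28576, q_7 = 2*286 + 43 = 615.
Check: 28576^2 - 2159*615^2 = 816587776 - 816587775 = 1, so (x, y) = (28576, 615) solves the equation, and by the theorem it is the least positive solution.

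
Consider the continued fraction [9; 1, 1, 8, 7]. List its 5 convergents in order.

Using the convergent recurrence p_i = a_i*p_{i-1} + p_{i-2}, q_i = a_i*q_{i-1} + q_{i-2} with p_{-2}=0, p_{-1}=1, q_{-2}=1, q_{-1}=0:
  i=0: a_0=9, p_0 = 9*1 + 0 = 9, q_0 = 9*0 + 1 = 1.
  i=1: a_1=1, p_1 = 1*9 + 1 = 10, q_1 = 1*1 + 0 = 1.
  i=2: a_2=1, p_2 = 1*10 + 9 = 19, q_2 = 1*1 + 1 = 2.
  i=3: a_3=8, p_3 = 8*19 + 10 = 162, q_3 = 8*2 + 1 = 17.
  i=4: a_4=7, p_4 = 7*162 + 19 = 1153, q_4 = 7*17 + 2 = 121.

9/1, 10/1, 19/2, 162/17, 1153/121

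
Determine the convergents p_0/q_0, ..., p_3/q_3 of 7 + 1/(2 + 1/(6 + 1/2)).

Using the convergent recurrence p_i = a_i*p_{i-1} + p_{i-2}, q_i = a_i*q_{i-1} + q_{i-2} with p_{-2}=0, p_{-1}=1, q_{-2}=1, q_{-1}=0:
  i=0: a_0=7, p_0 = 7*1 + 0 = 7, q_0 = 7*0 + 1 = 1.
  i=1: a_1=2, p_1 = 2*7 + 1 = 15, q_1 = 2*1 + 0 = 2.
  i=2: a_2=6, p_2 = 6*15 + 7 = 97, q_2 = 6*2 + 1 = 13.
  i=3: a_3=2, p_3 = 2*97 + 15 = 209, q_3 = 2*13 + 2 = 28.

7/1, 15/2, 97/13, 209/28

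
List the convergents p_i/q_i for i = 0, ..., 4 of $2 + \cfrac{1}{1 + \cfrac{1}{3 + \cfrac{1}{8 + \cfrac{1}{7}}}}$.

2/1, 3/1, 11/4, 91/33, 648/235

Using the convergent recurrence p_i = a_i*p_{i-1} + p_{i-2}, q_i = a_i*q_{i-1} + q_{i-2} with p_{-2}=0, p_{-1}=1, q_{-2}=1, q_{-1}=0:
  i=0: a_0=2, p_0 = 2*1 + 0 = 2, q_0 = 2*0 + 1 = 1.
  i=1: a_1=1, p_1 = 1*2 + 1 = 3, q_1 = 1*1 + 0 = 1.
  i=2: a_2=3, p_2 = 3*3 + 2 = 11, q_2 = 3*1 + 1 = 4.
  i=3: a_3=8, p_3 = 8*11 + 3 = 91, q_3 = 8*4 + 1 = 33.
  i=4: a_4=7, p_4 = 7*91 + 11 = 648, q_4 = 7*33 + 4 = 235.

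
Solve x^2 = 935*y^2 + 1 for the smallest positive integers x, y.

(x, y) = (1376, 45)

First expand sqrt(935) as a continued fraction. With x_i = (sqrt(935) + m_i)/d_i and (m_0, d_0) = (0, 1): a_0 = floor(sqrt(935)) = 30, since 30^2 = 900 <= 935 < 961 = 31^2.
Iterate m_{i+1} = d_i*a_i - m_i, d_{i+1} = (935 - m_{i+1}^2)/d_i, a_{i+1} = floor((a_0 + m_{i+1})/d_{i+1}):
  m_1 = 1*30 - 0 = 30, d_1 = (935 - 30^2)/1 = 35/1 = 35, a_1 = floor((30 + 30)/35) = 1.
  m_2 = 35*1 - 30 = 5, d_2 = (935 - 5^2)/35 = 910/35 = 26, a_2 = floor((30 + 5)/26) = 1.
  m_3 = 26*1 - 5 = 21, d_3 = (935 - 21^2)/26 = 494/26 = 19, a_3 = floor((30 + 21)/19) = 2.
  m_4 = 19*2 - 21 = 17, d_4 = (935 - 17^2)/19 = 646/19 = 34, a_4 = floor((30 + 17)/34) = 1.
  m_5 = 34*1 - 17 = 17, d_5 = (935 - 17^2)/34 = 646/34 = 19, a_5 = floor((30 + 17)/19) = 2.
  m_6 = 19*2 - 17 = 21, d_6 = (935 - 21^2)/19 = 494/19 = 26, a_6 = floor((30 + 21)/26) = 1.
  m_7 = 26*1 - 21 = 5, d_7 = (935 - 5^2)/26 = 910/26 = 35, a_7 = floor((30 + 5)/35) = 1.
  m_8 = 35*1 - 5 = 30, d_8 = (935 - 30^2)/35 = 35/35 = 1, a_8 = floor((30 + 30)/1) = 60.
  m_9 = 1*60 - 30 = 30, d_9 = (935 - 30^2)/1 = 35/1 = 35: (m_9, d_9) = (m_1, d_1) = (30, 35), so from here the quotients repeat a_1, ..., a_8; the period length is 8.
So sqrt(935) = [30; (1, 1, 2, 1, 2, 1, 1, 60)] with period length k = 8.
k is even, so the fundamental solution of x^2 - 935y^2 = 1 is (p_{k-1}, q_{k-1}) = (p_7, q_7); compute convergents through index 7.
Convergents (p_i = a_i*p_{i-1} + p_{i-2}, q_i = a_i*q_{i-1} + q_{i-2} with p_{-2}=0, p_{-1}=1, q_{-2}=1, q_{-1}=0):
  i=0: a_0=30, p_0 = 30*1 + 0 = 30, q_0 = 30*0 + 1 = 1.
  i=1: a_1=1, p_1 = 1*30 + 1 = 31, q_1 = 1*1 + 0 = 1.
  i=2: a_2=1, p_2 = 1*31 + 30 = 61, q_2 = 1*1 + 1 = 2.
  i=3: a_3=2, p_3 = 2*61 + 31 = 153, q_3 = 2*2 + 1 = 5.
  i=4: a_4=1, p_4 = 1*153 + 61 = 214, q_4 = 1*5 + 2 = 7.
  i=5: a_5=2, p_5 = 2*214 + 153 = 581, q_5 = 2*7 + 5 = 19.
  i=6: a_6=1, p_6 = 1*581 + 214 = 795, q_6 = 1*19 + 7 = 26.
  i=7: a_7=1, p_7 = 1*795 + 581 = 1376, q_7 = 1*26 + 19 = 45.
Check: 1376^2 - 935*45^2 = 1893376 - 1893375 = 1, so (x, y) = (1376, 45) solves the equation, and by the theorem it is the least positive solution.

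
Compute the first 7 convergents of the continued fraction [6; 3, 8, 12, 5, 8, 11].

Using the convergent recurrence p_i = a_i*p_{i-1} + p_{i-2}, q_i = a_i*q_{i-1} + q_{i-2} with p_{-2}=0, p_{-1}=1, q_{-2}=1, q_{-1}=0:
  i=0: a_0=6, p_0 = 6*1 + 0 = 6, q_0 = 6*0 + 1 = 1.
  i=1: a_1=3, p_1 = 3*6 + 1 = 19, q_1 = 3*1 + 0 = 3.
  i=2: a_2=8, p_2 = 8*19 + 6 = 158, q_2 = 8*3 + 1 = 25.
  i=3: a_3=12, p_3 = 12*158 + 19 = 1915, q_3 = 12*25 + 3 = 303.
  i=4: a_4=5, p_4 = 5*1915 + 158 = 9733, q_4 = 5*303 + 25 = 1540.
  i=5: a_5=8, p_5 = 8*9733 + 1915 = 79779, q_5 = 8*1540 + 303 = 12623.
  i=6: a_6=11, p_6 = 11*79779 + 9733 = 887302, q_6 = 11*12623 + 1540 = 140393.

6/1, 19/3, 158/25, 1915/303, 9733/1540, 79779/12623, 887302/140393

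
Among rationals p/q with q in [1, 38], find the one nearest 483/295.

18/11

Expand x = 483/295 as a continued fraction with the Euclidean algorithm:
  483 = 1*295 + 188, so a_0 = 1.
  295 = 1*188 + 107, so a_1 = 1.
  188 = 1*107 + 81, so a_2 = 1.
  107 = 1*81 + 26, so a_3 = 1.
  81 = 3*26 + 3, so a_4 = 3.
  26 = 8*3 + 2, so a_5 = 8.
  3 = 1*2 + 1, so a_6 = 1.
  2 = 2*1 + 0, so a_7 = 2.
so x = [1; 1, 1, 1, 3, 8, 1, 2].
Convergents (p_i = a_i*p_{i-1} + p_{i-2}, q_i = a_i*q_{i-1} + q_{i-2} with p_{-2}=0, p_{-1}=1, q_{-2}=1, q_{-1}=0), until the denominator exceeds 38:
  i=0: a_0=1, p_0 = 1*1 + 0 = 1, q_0 = 1*0 + 1 = 1.
  i=1: a_1=1, p_1 = 1*1 + 1 = 2, q_1 = 1*1 + 0 = 1.
  i=2: a_2=1, p_2 = 1*2 + 1 = 3, q_2 = 1*1 + 1 = 2.
  i=3: a_3=1, p_3 = 1*3 + 2 = 5, q_3 = 1*2 + 1 = 3.
  i=4: a_4=3, p_4 = 3*5 + 3 = 18, q_4 = 3*3 + 2 = 11.
  i=5: a_5=8, p_5 = 8*18 + 5 = 149, q_5 = 8*11 + 3 = 91.
q_5 = 91 > 38, so the last convergent with denominator <= 38 is p_4/q_4 = 18/11.
The closest fraction with denominator <= 38 is either p_4/q_4 or the intermediate fraction (k*p_4 + p_3)/(k*q_4 + q_3) with the largest k >= 1 whose denominator stays <= 38; these approach x as k grows, and every other convergent or intermediate fraction in range is farther away.
Largest k: floor((38 - q_3)/q_4) = floor((38 - 3)/11) = 3.
That gives (3*18 + 5)/(3*11 + 3) = 59/36.
Compare the errors: |x - 18/11| = |483*11 - 18*295|/(295*11) = 3/3245, and |x - 59/36| = |483*36 - 59*295|/(295*36) = 17/10620.
Cross-multiplying, 3*10620 = 31860 < 55165 = 17*3245, so 3/3245 is smaller: the convergent 18/11 is closer to x than 59/36.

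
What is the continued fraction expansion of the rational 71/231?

Run the Euclidean algorithm on 71 and 231; the successive quotients are the partial quotients a_0, a_1, ... (each step inverts the fractional part left over by the previous one):
  71 = 0*231 + 71, so a_0 = 0.
  231 = 3*71 + 18, so a_1 = 3.
  71 = 3*18 + 17, so a_2 = 3.
  18 = 1*17 + 1, so a_3 = 1.
  17 = 17*1 + 0, so a_4 = 17.
The remainder reaches 0 after 5 divisions, so the expansion has 5 partial quotients, read off in order.

[0; 3, 3, 1, 17]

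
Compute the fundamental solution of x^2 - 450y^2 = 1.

(x, y) = (19601, 924)

First expand sqrt(450) as a continued fraction. With x_i = (sqrt(450) + m_i)/d_i and (m_0, d_0) = (0, 1): a_0 = floor(sqrt(450)) = 21, since 21^2 = 441 <= 450 < 484 = 22^2.
Iterate m_{i+1} = d_i*a_i - m_i, d_{i+1} = (450 - m_{i+1}^2)/d_i, a_{i+1} = floor((a_0 + m_{i+1})/d_{i+1}):
  m_1 = 1*21 - 0 = 21, d_1 = (450 - 21^2)/1 = 9/1 = 9, a_1 = floor((21 + 21)/9) = 4.
  m_2 = 9*4 - 21 = 15, d_2 = (450 - 15^2)/9 = 225/9 = 25, a_2 = floor((21 + 15)/25) = 1.
  m_3 = 25*1 - 15 = 10, d_3 = (450 - 10^2)/25 = 350/25 = 14, a_3 = floor((21 + 10)/14) = 2.
  m_4 = 14*2 - 10 = 18, d_4 = (450 - 18^2)/14 = 126/14 = 9, a_4 = floor((21 + 18)/9) = 4.
  m_5 = 9*4 - 18 = 18, d_5 = (450 - 18^2)/9 = 126/9 = 14, a_5 = floor((21 + 18)/14) = 2.
  m_6 = 14*2 - 18 = 10, d_6 = (450 - 10^2)/14 = 350/14 = 25, a_6 = floor((21 + 10)/25) = 1.
  m_7 = 25*1 - 10 = 15, d_7 = (450 - 15^2)/25 = 225/25 = 9, a_7 = floor((21 + 15)/9) = 4.
  m_8 = 9*4 - 15 = 21, d_8 = (450 - 21^2)/9 = 9/9 = 1, a_8 = floor((21 + 21)/1) = 42.
  m_9 = 1*42 - 21 = 21, d_9 = (450 - 21^2)/1 = 9/1 = 9: (m_9, d_9) = (m_1, d_1) = (21, 9), so from here the quotients repeat a_1, ..., a_8; the period length is 8.
So sqrt(450) = [21; (4, 1, 2, 4, 2, 1, 4, 42)] with period length k = 8.
k is even, so the fundamental solution of x^2 - 450y^2 = 1 is (p_{k-1}, q_{k-1}) = (p_7, q_7); compute convergents through index 7.
Convergents (p_i = a_i*p_{i-1} + p_{i-2}, q_i = a_i*q_{i-1} + q_{i-2} with p_{-2}=0, p_{-1}=1, q_{-2}=1, q_{-1}=0):
  i=0: a_0=21, p_0 = 21*1 + 0 = 21, q_0 = 21*0 + 1 = 1.
  i=1: a_1=4, p_1 = 4*21 + 1 = 85, q_1 = 4*1 + 0 = 4.
  i=2: a_2=1, p_2 = 1*85 + 21 = 106, q_2 = 1*4 + 1 = 5.
  i=3: a_3=2, p_3 = 2*106 + 85 = 297, q_3 = 2*5 + 4 = 14.
  i=4: a_4=4, p_4 = 4*297 + 106 = 1294, q_4 = 4*14 + 5 = 61.
  i=5: a_5=2, p_5 = 2*1294 + 297 = 2885, q_5 = 2*61 + 14 = 136.
  i=6: a_6=1, p_6 = 1*2885 + 1294 = 4179, q_6 = 1*136 + 61 = 197.
  i=7: a_7=4, p_7 = 4*4179 + 2885 = 19601, q_7 = 4*197 + 136 = 924.
Check: 19601^2 - 450*924^2 = 384199201 - 384199200 = 1, so (x, y) = (19601, 924) solves the equation, and by the theorem it is the least positive solution.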